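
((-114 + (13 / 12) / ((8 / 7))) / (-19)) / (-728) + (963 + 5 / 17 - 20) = 21293570891 / 22573824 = 943.29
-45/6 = -15/2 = -7.50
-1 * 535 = -535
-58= -58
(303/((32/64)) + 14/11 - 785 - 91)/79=-2956/869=-3.40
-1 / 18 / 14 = -1 / 252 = -0.00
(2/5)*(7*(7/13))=98/65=1.51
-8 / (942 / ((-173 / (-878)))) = -346 / 206769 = -0.00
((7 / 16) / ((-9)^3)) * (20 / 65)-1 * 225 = -8529307 / 37908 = -225.00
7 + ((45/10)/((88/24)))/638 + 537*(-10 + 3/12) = -18347677/3509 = -5228.75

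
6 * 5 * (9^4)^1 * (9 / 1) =1771470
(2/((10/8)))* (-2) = -16/5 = -3.20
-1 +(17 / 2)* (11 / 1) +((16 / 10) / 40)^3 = 2890627 / 31250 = 92.50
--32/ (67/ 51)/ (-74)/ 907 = -0.00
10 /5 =2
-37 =-37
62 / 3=20.67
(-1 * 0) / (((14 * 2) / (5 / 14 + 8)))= 0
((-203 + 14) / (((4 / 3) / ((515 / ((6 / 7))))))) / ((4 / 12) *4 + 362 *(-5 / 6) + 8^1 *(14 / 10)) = 10220175 / 34696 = 294.56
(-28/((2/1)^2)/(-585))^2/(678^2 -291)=49/157215769425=0.00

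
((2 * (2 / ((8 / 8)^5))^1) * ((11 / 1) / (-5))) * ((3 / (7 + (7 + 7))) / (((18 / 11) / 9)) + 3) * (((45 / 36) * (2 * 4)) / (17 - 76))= 2332 / 413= 5.65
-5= -5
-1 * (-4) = 4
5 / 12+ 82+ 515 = 7169 / 12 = 597.42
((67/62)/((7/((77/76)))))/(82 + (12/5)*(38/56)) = 25795/13792024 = 0.00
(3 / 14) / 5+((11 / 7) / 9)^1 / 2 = 41 / 315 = 0.13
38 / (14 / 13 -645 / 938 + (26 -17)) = 463372 / 114493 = 4.05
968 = 968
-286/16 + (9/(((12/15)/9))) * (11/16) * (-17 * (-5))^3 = 2735925731/64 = 42748839.55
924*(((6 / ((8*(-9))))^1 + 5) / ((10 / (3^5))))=1103949 / 10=110394.90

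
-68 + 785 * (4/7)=2664/7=380.57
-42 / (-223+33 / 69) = 161 / 853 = 0.19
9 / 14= 0.64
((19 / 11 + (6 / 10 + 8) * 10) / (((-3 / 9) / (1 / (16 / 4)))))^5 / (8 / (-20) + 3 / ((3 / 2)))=-1016746871232796875 / 1319329792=-770654068.00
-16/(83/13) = -208/83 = -2.51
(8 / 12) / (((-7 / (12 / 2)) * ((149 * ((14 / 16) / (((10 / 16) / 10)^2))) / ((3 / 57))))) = -1 / 1109752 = -0.00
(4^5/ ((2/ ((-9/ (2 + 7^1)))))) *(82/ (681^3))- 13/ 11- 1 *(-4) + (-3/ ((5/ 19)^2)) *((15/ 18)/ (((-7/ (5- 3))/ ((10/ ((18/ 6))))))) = 37.20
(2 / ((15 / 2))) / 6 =2 / 45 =0.04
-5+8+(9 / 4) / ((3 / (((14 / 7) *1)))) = 4.50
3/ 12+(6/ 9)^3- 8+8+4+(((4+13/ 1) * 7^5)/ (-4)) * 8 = -61714813/ 108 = -571433.45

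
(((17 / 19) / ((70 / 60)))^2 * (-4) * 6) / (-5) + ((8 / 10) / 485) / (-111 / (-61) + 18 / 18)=5208489109 / 1844520475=2.82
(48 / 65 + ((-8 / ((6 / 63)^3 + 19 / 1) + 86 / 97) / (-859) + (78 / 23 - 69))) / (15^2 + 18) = -1421956839414391 / 5326520395810185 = -0.27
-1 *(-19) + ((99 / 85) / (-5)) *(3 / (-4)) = 32597 / 1700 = 19.17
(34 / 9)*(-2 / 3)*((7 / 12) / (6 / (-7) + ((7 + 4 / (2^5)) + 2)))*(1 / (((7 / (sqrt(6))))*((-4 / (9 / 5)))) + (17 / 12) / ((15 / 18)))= -56644 / 187515 + 238*sqrt(6) / 20835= -0.27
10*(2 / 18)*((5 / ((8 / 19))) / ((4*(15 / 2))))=95 / 216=0.44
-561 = -561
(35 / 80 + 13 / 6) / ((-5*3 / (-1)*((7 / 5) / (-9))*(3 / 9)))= -375 / 112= -3.35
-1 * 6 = -6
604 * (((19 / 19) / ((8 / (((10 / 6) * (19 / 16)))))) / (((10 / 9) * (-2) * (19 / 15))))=-6795 / 128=-53.09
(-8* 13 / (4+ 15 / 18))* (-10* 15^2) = 48413.79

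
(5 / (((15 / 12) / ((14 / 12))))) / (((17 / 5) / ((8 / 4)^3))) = 10.98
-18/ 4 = -9/ 2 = -4.50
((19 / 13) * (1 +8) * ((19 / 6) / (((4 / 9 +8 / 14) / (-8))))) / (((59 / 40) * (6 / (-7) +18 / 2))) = -41895 / 1534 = -27.31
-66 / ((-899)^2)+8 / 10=3232474 / 4041005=0.80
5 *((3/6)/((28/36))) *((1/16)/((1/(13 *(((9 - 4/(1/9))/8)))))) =-15795/1792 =-8.81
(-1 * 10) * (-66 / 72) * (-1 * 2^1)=-55 / 3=-18.33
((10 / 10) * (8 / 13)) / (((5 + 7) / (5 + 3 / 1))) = 16 / 39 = 0.41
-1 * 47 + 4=-43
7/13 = 0.54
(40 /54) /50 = 2 /135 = 0.01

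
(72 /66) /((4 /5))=15 /11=1.36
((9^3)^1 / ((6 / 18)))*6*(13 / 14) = 12184.71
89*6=534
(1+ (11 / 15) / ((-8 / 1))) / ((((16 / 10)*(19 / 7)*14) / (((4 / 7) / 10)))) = 109 / 127680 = 0.00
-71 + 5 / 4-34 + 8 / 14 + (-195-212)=-14285 / 28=-510.18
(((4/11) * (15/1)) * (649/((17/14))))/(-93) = -16520/527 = -31.35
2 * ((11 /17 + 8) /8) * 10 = 735 /34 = 21.62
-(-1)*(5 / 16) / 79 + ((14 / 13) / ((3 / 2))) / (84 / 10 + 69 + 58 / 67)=16969025 / 1292491824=0.01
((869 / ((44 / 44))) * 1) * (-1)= -869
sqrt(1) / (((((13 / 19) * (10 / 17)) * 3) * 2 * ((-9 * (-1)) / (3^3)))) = 323 / 260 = 1.24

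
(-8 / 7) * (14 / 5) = -16 / 5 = -3.20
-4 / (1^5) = -4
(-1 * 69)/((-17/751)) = 51819/17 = 3048.18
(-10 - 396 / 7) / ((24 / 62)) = -171.98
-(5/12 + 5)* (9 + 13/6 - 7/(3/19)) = 12935/72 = 179.65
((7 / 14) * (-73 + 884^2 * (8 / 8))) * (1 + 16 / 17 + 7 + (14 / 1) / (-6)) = 2581628.15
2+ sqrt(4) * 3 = 8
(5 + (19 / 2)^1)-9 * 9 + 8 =-117 / 2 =-58.50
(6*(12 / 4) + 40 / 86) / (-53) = -794 / 2279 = -0.35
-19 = -19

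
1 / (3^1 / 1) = 1 / 3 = 0.33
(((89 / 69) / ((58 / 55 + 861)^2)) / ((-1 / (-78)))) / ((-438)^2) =3499925 / 4959534693683214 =0.00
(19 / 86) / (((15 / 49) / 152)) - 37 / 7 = 471427 / 4515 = 104.41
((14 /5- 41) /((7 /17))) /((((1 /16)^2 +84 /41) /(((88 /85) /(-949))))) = 176416768 /3578085875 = 0.05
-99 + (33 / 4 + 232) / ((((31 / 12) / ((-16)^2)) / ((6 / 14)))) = 70731 / 7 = 10104.43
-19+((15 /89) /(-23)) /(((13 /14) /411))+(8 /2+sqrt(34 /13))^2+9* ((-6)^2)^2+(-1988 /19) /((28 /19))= 8* sqrt(442) /13+308404778 /26611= 11602.31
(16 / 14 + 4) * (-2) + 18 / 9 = -58 / 7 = -8.29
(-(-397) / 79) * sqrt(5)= 397 * sqrt(5) / 79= 11.24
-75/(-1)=75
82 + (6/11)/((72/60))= 907/11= 82.45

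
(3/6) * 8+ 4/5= 24/5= 4.80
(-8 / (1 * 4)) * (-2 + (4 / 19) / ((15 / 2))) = 1124 / 285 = 3.94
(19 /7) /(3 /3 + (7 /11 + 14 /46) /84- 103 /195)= 1874730 /333599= 5.62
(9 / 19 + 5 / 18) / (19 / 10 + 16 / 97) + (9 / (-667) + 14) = 3278441992 / 228456171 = 14.35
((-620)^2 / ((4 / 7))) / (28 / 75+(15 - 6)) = 50452500 / 703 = 71767.43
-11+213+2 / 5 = 1012 / 5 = 202.40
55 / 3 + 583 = 1804 / 3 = 601.33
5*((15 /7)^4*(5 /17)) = 1265625 /40817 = 31.01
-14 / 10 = -7 / 5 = -1.40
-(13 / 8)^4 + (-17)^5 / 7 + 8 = -5815704823 / 28672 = -202835.69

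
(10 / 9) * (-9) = -10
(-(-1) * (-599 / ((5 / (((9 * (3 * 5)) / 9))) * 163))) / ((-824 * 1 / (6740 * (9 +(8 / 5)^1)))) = 955.87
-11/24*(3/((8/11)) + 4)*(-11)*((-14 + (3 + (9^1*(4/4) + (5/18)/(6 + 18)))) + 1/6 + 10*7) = 231647845/82944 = 2792.82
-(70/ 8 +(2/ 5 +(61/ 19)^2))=-19.46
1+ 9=10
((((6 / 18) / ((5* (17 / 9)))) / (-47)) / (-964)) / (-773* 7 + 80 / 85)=-1 / 6945036780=-0.00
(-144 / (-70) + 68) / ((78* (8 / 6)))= 613 / 910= 0.67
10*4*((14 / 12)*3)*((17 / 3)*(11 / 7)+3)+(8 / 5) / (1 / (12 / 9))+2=8354 / 5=1670.80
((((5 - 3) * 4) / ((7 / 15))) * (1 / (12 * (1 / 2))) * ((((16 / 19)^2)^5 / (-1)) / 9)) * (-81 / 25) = 39582418599936 / 214587319023035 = 0.18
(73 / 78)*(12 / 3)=146 / 39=3.74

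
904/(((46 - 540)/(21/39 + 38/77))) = -466916/247247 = -1.89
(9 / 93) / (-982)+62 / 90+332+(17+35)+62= 611914507 / 1369890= 446.69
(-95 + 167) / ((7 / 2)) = 144 / 7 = 20.57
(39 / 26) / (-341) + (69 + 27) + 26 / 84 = 689641 / 7161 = 96.31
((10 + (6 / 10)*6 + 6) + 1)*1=103 / 5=20.60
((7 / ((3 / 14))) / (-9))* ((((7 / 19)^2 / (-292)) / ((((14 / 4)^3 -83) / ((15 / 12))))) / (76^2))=-0.00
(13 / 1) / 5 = 13 / 5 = 2.60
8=8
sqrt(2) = 1.41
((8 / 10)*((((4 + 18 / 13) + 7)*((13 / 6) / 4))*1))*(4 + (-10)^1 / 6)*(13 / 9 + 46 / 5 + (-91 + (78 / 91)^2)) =-2018986 / 2025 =-997.03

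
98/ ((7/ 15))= 210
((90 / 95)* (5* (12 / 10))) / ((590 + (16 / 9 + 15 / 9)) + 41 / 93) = 15066 / 1574093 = 0.01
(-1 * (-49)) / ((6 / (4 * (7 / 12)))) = 343 / 18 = 19.06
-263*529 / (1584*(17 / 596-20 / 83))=1720583609 / 4161564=413.45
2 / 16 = 1 / 8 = 0.12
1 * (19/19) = 1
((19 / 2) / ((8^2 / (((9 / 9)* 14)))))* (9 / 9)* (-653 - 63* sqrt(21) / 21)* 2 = -86849 / 32 - 399* sqrt(21) / 32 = -2771.17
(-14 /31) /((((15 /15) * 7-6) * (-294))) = 0.00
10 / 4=5 / 2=2.50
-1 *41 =-41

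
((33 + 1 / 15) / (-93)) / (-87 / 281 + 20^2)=-4496 / 5054085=-0.00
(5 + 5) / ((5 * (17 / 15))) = 1.76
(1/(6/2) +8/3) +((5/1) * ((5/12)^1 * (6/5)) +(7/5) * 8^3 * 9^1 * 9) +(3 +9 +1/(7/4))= 4065521/70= 58078.87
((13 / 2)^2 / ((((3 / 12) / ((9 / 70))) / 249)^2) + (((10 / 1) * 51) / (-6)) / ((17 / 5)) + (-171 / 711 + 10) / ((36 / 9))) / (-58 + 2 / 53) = -11952.94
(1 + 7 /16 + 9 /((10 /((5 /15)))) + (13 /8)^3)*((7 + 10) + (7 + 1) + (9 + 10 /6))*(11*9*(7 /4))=381457461 /10240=37251.71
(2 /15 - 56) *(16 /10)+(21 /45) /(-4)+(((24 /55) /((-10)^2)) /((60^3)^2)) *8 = -119621204999999 /1336500000000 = -89.50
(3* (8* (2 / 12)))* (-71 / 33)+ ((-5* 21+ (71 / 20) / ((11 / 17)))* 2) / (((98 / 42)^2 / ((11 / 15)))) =-2863207 / 80850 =-35.41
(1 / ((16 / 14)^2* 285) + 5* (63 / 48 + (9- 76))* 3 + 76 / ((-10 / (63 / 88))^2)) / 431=-2717198107 / 1189042800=-2.29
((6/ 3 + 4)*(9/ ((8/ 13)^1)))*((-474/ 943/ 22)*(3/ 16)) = -249561/ 663872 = -0.38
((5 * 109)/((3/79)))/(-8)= -43055/24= -1793.96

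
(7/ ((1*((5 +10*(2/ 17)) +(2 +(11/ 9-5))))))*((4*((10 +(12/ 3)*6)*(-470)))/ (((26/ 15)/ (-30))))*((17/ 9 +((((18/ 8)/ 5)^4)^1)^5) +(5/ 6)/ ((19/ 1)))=29655664056454240859878853037608859/ 8715291852800000000000000000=3402716.12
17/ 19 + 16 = 321/ 19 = 16.89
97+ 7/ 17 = 1656/ 17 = 97.41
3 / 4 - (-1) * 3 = 15 / 4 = 3.75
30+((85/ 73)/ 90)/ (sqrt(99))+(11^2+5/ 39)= 17*sqrt(11)/ 43362+5894/ 39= 151.13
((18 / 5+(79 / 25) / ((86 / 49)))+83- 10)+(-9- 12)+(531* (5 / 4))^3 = 20118802427277 / 68800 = 292424453.88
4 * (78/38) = 156/19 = 8.21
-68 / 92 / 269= -17 / 6187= -0.00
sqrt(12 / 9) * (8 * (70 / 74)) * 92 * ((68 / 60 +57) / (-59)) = -8985088 * sqrt(3) / 19647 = -792.11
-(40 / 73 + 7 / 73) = -47 / 73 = -0.64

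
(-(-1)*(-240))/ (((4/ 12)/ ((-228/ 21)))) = 54720/ 7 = 7817.14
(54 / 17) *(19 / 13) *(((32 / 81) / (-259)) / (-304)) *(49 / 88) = 7 / 539682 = 0.00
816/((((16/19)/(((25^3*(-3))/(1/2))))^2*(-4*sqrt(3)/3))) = -40453857421875*sqrt(3)/16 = -4379258526052.18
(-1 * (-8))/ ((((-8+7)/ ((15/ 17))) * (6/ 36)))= -720/ 17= -42.35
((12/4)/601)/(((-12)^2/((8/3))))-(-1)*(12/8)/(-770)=-15457/8329860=-0.00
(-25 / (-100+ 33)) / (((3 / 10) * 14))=125 / 1407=0.09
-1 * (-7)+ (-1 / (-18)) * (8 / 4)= 7.11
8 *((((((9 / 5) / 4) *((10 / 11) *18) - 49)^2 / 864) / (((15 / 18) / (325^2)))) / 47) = 2215632250 / 51183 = 43288.44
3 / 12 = 1 / 4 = 0.25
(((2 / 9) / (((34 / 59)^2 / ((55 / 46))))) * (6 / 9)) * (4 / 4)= 191455 / 358938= 0.53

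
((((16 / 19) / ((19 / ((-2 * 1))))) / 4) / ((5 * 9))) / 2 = -4 / 16245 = -0.00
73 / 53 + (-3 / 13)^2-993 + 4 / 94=-417411975 / 420979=-991.53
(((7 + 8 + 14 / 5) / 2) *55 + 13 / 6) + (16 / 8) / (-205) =302369 / 615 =491.66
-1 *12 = -12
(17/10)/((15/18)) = 51/25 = 2.04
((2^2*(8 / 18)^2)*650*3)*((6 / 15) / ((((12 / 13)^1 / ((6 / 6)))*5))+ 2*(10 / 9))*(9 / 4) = 216112 / 27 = 8004.15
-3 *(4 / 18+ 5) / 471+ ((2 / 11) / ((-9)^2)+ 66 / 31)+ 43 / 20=368430031 / 86729940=4.25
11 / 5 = 2.20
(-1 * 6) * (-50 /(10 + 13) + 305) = -41790 /23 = -1816.96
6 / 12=1 / 2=0.50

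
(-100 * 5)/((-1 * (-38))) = -13.16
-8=-8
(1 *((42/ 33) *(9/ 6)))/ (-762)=-7/ 2794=-0.00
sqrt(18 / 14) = 1.13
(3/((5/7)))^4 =194481/625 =311.17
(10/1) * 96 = 960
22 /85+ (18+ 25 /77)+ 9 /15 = 125556 /6545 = 19.18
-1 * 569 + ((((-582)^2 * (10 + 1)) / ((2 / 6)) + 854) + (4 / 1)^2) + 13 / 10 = 111781943 / 10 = 11178194.30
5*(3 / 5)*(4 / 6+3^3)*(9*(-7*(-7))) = 36603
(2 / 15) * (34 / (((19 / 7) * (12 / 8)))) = 952 / 855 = 1.11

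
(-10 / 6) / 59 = -5 / 177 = -0.03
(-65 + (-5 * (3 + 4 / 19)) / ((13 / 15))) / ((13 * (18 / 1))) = -10315 / 28899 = -0.36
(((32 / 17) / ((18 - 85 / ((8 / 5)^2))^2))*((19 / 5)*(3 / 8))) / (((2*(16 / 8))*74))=116736 / 2977462705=0.00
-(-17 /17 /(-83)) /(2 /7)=-7 /166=-0.04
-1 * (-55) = 55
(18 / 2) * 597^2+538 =3208219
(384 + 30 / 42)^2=7252249 / 49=148005.08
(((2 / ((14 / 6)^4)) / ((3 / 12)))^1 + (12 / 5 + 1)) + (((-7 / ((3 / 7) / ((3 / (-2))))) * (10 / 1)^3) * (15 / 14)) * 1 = 315175307 / 12005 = 26253.67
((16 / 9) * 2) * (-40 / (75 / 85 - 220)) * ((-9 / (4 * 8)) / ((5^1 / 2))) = -272 / 3725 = -0.07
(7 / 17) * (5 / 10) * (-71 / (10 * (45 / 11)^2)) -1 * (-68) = 46757863 / 688500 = 67.91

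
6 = 6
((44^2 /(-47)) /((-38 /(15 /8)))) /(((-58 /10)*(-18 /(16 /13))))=24200 /1009983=0.02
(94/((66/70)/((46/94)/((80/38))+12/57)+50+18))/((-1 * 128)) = -5205767/497120000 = -0.01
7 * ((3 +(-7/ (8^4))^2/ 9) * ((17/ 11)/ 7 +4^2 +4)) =78366384413/ 184549376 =424.64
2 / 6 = 1 / 3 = 0.33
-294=-294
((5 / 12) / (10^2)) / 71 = 1 / 17040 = 0.00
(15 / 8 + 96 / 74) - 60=-56.83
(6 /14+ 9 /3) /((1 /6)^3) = 5184 /7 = 740.57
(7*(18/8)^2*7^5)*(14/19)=66706983/152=438861.73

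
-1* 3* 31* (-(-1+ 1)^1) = 0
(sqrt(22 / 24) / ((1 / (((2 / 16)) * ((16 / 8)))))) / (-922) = -sqrt(33) / 22128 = -0.00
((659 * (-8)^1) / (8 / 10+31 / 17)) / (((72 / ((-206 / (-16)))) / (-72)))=5769545 / 223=25872.40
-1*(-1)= 1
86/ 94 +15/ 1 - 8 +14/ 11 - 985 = -504495/ 517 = -975.81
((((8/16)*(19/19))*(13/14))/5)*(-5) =-13/28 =-0.46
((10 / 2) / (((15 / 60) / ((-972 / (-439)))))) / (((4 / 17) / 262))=21646440 / 439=49308.52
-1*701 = -701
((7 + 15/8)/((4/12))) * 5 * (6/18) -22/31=10829/248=43.67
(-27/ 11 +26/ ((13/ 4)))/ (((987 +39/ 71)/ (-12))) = -4331/ 64273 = -0.07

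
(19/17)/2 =19/34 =0.56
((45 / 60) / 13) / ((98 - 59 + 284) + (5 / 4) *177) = 3 / 28301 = 0.00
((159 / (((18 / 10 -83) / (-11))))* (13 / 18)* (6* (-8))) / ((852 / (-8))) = 303160 / 43239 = 7.01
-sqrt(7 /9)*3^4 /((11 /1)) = -27*sqrt(7) /11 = -6.49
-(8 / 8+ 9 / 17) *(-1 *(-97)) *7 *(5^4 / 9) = -11033750 / 153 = -72116.01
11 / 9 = 1.22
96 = 96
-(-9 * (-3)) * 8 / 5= -216 / 5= -43.20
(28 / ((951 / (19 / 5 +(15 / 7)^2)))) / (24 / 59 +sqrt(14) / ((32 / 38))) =-496861184 / 96779011105 +4351417088 * sqrt(14) / 290337033315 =0.05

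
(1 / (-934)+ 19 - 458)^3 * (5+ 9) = -482542318976827781 / 407390252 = -1184471932.28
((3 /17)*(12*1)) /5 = 36 /85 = 0.42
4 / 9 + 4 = 40 / 9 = 4.44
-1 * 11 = -11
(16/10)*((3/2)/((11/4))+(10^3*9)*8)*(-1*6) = -38016288/55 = -691205.24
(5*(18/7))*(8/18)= 40/7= 5.71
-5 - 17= -22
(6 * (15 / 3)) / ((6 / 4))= 20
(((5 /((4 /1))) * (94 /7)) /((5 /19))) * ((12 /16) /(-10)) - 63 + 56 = -6599 /560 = -11.78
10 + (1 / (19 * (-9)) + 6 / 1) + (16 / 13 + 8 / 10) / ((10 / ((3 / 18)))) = 890756 / 55575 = 16.03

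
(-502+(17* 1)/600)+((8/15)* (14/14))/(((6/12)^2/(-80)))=-403583/600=-672.64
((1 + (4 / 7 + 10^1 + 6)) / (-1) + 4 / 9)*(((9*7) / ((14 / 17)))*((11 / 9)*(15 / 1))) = -1008865 / 42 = -24020.60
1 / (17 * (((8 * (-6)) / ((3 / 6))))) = -1 / 1632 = -0.00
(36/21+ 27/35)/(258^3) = 29/200357640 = 0.00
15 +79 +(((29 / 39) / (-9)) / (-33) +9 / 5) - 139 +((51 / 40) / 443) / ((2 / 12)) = -4431387277 / 102625380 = -43.18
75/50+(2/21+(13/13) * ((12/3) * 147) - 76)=21571/42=513.60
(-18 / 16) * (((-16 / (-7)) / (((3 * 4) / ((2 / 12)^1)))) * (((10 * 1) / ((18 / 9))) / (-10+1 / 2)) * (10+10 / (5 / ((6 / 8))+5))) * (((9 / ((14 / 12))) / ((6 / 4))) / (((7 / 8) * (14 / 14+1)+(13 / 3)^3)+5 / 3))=0.01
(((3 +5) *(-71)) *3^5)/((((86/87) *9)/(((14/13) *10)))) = -93396240/559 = -167077.35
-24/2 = -12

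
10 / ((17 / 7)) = 70 / 17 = 4.12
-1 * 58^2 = -3364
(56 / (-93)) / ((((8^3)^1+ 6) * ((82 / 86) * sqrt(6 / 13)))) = -86 * sqrt(78) / 423243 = -0.00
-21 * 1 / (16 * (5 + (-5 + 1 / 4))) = -21 / 4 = -5.25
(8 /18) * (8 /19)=0.19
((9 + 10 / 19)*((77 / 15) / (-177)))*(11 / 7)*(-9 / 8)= 21901 / 44840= 0.49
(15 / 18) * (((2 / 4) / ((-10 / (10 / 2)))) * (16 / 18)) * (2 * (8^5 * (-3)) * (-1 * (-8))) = 2621440 / 9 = 291271.11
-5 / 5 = -1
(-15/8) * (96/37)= -180/37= -4.86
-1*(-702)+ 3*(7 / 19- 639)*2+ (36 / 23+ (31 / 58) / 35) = -3128.21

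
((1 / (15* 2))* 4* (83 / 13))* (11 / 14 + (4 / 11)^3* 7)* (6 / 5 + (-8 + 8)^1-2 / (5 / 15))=-13886232 / 3028025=-4.59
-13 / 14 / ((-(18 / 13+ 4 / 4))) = 169 / 434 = 0.39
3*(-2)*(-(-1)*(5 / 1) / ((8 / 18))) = -67.50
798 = 798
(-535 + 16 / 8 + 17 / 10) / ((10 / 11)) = -58443 / 100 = -584.43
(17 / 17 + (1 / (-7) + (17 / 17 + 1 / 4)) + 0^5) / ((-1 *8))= -59 / 224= -0.26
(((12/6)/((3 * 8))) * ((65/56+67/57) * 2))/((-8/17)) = -126769/153216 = -0.83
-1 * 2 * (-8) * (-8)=-128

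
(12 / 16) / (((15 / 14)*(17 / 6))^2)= 588 / 7225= 0.08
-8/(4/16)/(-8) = 4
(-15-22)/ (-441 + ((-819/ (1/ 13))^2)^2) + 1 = 12850174234414403/ 12850174234414440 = 1.00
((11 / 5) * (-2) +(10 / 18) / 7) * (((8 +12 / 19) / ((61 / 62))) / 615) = -337528 / 5476275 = -0.06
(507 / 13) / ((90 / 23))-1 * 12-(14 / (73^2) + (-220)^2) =-7738033489 / 159870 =-48402.04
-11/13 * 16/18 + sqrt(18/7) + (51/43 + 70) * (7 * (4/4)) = 3 * sqrt(14)/7 + 2503175/5031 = 499.15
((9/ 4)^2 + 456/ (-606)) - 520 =-833355/ 1616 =-515.69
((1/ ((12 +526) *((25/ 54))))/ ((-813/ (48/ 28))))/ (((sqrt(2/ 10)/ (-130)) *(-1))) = -2808 *sqrt(5)/ 2551465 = -0.00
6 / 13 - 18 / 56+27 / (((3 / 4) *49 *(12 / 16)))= 2853 / 2548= 1.12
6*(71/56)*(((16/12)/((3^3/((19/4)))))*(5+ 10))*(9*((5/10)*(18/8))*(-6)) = -182115/112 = -1626.03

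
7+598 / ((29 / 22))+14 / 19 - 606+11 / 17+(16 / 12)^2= -11986466 / 84303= -142.18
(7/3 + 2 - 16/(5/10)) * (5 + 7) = -332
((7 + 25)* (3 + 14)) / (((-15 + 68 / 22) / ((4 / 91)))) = -23936 / 11921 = -2.01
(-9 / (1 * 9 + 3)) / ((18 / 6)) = -1 / 4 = -0.25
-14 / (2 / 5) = -35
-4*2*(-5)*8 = 320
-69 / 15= -4.60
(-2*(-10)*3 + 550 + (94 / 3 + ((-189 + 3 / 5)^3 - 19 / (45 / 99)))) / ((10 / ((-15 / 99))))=2507465839 / 24750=101311.75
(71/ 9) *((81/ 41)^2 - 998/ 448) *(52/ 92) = 582269935/ 77944608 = 7.47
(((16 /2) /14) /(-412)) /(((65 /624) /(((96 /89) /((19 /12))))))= -55296 /6096055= -0.01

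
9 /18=1 /2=0.50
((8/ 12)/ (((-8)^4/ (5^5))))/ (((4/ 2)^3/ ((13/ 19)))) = 40625/ 933888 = 0.04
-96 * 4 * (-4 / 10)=768 / 5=153.60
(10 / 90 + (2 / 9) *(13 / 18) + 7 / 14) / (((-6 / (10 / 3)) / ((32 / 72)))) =-1250 / 6561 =-0.19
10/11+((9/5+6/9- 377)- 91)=-76663/165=-464.62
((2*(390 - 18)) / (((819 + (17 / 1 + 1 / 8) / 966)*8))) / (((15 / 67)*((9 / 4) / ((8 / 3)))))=171211264 / 284821605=0.60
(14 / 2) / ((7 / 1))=1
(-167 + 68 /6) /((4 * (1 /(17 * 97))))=-770083 /12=-64173.58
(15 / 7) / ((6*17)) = 0.02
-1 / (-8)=0.12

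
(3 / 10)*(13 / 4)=39 / 40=0.98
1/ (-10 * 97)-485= -485.00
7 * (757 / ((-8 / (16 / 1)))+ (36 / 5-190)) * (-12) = 142531.20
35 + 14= 49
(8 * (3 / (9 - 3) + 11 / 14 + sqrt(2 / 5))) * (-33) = -2376 / 7 - 264 * sqrt(10) / 5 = -506.40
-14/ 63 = -2/ 9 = -0.22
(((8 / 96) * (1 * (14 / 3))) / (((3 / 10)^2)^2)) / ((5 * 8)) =875 / 729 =1.20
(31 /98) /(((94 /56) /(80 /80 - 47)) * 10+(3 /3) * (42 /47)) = 67022 /112021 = 0.60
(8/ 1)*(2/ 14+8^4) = 229384/ 7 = 32769.14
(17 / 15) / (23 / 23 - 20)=-17 / 285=-0.06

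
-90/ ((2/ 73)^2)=-239805/ 2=-119902.50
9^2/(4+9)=81/13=6.23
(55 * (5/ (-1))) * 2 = -550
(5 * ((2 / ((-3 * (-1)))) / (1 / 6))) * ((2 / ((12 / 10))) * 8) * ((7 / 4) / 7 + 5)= 1400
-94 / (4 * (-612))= 47 / 1224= 0.04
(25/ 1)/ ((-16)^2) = 25/ 256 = 0.10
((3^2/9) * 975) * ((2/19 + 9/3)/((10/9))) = 103545/38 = 2724.87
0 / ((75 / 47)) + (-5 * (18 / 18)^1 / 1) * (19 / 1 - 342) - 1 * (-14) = 1629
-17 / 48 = -0.35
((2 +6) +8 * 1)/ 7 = 16/ 7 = 2.29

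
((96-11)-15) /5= 14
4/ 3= 1.33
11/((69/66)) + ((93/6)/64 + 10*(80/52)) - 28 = -70859/38272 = -1.85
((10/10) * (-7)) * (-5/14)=5/2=2.50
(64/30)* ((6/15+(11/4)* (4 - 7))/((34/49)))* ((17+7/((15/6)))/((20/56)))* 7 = -99516648/10625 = -9366.27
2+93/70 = 233/70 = 3.33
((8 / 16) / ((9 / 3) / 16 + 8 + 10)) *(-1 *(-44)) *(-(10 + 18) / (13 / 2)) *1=-19712 / 3783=-5.21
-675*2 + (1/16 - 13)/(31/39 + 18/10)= -1354.99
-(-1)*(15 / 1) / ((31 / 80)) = 1200 / 31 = 38.71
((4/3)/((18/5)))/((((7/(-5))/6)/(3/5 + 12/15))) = -20/9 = -2.22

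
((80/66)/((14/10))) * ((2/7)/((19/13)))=5200/30723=0.17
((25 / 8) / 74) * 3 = 75 / 592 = 0.13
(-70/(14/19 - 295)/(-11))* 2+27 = 1657867/61501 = 26.96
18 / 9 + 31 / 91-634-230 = -78411 / 91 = -861.66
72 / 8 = 9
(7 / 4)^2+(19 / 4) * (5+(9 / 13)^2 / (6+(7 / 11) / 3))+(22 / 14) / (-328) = 105442381 / 3880240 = 27.17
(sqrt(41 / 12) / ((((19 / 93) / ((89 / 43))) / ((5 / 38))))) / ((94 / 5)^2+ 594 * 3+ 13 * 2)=344875 * sqrt(123) / 3355203312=0.00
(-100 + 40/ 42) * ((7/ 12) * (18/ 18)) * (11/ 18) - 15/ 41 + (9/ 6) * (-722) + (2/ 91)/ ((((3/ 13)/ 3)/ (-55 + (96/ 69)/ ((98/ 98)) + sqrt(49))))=-605254222/ 534681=-1131.99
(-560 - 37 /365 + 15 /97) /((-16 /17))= 168511769 /283240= 594.94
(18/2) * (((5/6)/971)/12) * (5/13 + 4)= 285/100984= 0.00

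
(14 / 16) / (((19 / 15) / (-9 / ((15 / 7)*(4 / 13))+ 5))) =-3633 / 608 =-5.98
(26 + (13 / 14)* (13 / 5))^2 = 3956121 / 4900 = 807.37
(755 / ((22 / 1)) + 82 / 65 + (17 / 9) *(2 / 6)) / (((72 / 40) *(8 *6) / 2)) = 1398043 / 1667952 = 0.84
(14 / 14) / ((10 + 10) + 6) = 1 / 26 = 0.04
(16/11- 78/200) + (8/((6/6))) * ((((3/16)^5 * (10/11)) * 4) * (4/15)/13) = 1.06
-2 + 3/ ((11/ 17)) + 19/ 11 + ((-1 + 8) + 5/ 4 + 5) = 775/ 44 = 17.61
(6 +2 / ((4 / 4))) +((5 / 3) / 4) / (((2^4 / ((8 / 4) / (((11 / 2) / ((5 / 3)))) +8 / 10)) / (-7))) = 6133 / 792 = 7.74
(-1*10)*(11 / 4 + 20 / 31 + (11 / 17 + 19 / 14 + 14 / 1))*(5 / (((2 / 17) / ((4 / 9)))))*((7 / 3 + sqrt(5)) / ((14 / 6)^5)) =-64407825 / 521017- 193223475*sqrt(5) / 3647119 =-242.09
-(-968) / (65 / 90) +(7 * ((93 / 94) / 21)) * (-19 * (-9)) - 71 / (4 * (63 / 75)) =70599773 / 51324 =1375.57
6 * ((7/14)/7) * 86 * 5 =184.29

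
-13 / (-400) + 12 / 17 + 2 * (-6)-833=-5740979 / 6800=-844.26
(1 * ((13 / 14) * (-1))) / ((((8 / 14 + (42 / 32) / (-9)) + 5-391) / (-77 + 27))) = -15600 / 129553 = -0.12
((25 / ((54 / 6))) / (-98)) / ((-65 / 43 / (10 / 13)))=1075 / 74529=0.01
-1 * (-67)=67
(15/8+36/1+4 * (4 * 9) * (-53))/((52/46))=-1397319/208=-6717.88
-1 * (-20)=20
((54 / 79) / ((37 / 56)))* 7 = 21168 / 2923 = 7.24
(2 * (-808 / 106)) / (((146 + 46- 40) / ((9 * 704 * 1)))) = -639936 / 1007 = -635.49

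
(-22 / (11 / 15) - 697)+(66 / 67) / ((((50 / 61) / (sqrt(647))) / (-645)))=-259677* sqrt(647) / 335 - 727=-20444.00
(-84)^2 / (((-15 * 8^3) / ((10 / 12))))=-49 / 64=-0.77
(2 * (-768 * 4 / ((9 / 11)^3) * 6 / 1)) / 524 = -1362944 / 10611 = -128.45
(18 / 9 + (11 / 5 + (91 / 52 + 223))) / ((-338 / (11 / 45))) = -50369 / 304200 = -0.17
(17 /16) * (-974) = -8279 /8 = -1034.88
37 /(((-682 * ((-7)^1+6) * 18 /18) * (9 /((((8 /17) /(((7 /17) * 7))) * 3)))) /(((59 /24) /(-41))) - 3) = -2183 /12331419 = -0.00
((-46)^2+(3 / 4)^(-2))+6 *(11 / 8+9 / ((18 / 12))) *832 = 38933.78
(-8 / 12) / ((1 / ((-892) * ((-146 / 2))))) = -43410.67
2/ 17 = 0.12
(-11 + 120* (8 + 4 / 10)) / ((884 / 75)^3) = 420609375 / 690807104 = 0.61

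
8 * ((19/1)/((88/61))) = 1159/11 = 105.36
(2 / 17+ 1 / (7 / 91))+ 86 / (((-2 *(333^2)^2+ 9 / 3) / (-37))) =5484181216591 / 418076590863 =13.12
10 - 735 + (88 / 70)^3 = -30999191 / 42875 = -723.01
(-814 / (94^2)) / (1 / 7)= -2849 / 4418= -0.64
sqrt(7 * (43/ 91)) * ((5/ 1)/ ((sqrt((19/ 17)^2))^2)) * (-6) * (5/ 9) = -14450 * sqrt(559)/ 14079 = -24.27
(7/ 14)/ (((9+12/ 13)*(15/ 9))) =13/ 430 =0.03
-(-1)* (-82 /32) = -41 /16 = -2.56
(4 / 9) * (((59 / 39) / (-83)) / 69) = -236 / 2010177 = -0.00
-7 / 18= -0.39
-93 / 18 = -5.17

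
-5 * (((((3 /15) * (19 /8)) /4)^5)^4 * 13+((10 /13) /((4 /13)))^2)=-755578637259143234680029654948097456513622813 /24178516392292583494123520000000000000000000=-31.25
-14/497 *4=-8/71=-0.11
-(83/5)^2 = -6889/25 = -275.56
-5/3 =-1.67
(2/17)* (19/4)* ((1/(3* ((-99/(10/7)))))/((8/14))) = -95/20196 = -0.00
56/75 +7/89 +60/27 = 61027/20025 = 3.05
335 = 335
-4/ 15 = -0.27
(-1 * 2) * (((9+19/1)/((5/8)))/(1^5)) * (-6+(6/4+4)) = 224/5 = 44.80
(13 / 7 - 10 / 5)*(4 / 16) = -1 / 28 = -0.04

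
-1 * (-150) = 150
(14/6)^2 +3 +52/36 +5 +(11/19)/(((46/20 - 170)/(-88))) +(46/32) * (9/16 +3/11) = 4412733673/269178624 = 16.39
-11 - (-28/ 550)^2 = -832071/ 75625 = -11.00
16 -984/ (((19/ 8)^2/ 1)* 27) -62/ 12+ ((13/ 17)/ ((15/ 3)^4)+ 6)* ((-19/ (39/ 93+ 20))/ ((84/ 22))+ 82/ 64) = 823470704267/ 77694420000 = 10.60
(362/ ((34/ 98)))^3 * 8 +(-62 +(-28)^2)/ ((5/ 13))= 223241037764298/ 24565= 9087768685.70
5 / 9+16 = 149 / 9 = 16.56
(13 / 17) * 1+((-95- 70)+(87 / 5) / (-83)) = -1160159 / 7055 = -164.44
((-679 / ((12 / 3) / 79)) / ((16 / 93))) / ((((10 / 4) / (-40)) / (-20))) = -24943065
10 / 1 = 10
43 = 43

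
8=8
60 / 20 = 3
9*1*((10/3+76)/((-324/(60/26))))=-5.09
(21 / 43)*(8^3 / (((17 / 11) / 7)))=827904 / 731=1132.56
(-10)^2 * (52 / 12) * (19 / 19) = 433.33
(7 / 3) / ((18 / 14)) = 49 / 27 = 1.81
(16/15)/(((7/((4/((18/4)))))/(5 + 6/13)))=9088/12285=0.74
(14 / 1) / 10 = 7 / 5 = 1.40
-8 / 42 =-4 / 21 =-0.19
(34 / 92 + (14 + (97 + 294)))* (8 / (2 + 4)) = 37294 / 69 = 540.49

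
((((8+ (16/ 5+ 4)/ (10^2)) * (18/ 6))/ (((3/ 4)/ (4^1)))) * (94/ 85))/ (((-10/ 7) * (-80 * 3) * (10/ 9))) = 995883/ 2656250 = 0.37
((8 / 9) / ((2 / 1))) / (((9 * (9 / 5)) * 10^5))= 1 / 3645000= 0.00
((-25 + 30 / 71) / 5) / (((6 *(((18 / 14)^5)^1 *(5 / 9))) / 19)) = -111447217 / 13974930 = -7.97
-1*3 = -3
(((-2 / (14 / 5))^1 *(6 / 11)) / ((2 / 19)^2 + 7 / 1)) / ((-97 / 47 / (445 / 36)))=37751575 / 113424234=0.33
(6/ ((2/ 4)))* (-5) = -60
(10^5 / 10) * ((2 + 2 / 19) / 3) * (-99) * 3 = -2084210.53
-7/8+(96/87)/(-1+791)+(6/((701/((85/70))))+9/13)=-999061447/5845807240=-0.17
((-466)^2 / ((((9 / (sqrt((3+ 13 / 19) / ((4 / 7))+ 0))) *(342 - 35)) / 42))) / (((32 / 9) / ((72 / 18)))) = 7980483 *sqrt(190) / 11666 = 9429.40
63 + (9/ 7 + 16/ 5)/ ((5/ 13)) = 13066/ 175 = 74.66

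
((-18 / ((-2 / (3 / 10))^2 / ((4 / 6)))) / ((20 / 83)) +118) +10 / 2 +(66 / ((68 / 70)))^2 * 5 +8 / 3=40236713053 / 1734000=23204.56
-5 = -5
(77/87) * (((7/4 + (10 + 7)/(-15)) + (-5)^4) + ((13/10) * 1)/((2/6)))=2908367/5220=557.16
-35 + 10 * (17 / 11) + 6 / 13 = -2729 / 143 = -19.08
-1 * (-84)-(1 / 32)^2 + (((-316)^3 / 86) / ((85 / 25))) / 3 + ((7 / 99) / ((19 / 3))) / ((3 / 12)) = -5614490907851 / 156445696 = -35887.79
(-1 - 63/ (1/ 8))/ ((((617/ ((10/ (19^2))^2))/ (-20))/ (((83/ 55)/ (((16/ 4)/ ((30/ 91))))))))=125745000/ 80488465057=0.00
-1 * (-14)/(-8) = -1.75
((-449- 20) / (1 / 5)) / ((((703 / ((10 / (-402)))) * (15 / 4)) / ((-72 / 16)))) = -0.10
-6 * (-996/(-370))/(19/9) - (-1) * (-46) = -188582/3515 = -53.65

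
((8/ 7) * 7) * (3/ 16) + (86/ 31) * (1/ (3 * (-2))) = 193/ 186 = 1.04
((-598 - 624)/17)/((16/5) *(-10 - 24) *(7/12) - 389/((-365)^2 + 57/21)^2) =1.13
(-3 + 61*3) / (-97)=-180 / 97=-1.86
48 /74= 24 /37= 0.65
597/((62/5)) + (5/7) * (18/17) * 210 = 218145/1054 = 206.97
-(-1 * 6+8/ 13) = 70/ 13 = 5.38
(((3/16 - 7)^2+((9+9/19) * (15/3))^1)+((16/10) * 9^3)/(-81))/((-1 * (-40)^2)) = -1930487/38912000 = -0.05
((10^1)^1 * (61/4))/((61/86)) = 215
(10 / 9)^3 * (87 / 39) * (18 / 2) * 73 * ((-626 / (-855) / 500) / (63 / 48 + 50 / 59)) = 2502056896 / 1835742285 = 1.36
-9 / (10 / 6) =-5.40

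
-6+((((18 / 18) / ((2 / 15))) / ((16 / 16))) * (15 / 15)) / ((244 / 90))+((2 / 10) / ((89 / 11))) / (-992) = -87074711 / 26927840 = -3.23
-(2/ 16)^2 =-1/ 64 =-0.02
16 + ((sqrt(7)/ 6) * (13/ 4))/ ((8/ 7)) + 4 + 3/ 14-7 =91 * sqrt(7)/ 192 + 185/ 14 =14.47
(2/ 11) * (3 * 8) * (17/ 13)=816/ 143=5.71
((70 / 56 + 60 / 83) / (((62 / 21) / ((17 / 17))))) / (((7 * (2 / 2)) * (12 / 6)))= 0.05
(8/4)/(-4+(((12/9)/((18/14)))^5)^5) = -608266787713357709119683992618861307/461579058452103199248553292877923830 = -1.32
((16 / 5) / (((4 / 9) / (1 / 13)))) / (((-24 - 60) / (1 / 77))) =-3 / 35035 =-0.00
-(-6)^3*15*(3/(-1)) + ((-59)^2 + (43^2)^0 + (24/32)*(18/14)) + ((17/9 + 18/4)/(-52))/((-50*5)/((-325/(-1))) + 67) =-386646433/61992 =-6237.04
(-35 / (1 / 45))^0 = 1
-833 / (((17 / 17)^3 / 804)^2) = -538464528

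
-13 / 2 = -6.50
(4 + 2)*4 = 24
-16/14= -8/7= -1.14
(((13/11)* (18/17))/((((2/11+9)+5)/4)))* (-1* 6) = -2.12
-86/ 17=-5.06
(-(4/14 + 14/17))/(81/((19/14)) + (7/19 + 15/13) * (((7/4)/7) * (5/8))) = -130416/7045157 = -0.02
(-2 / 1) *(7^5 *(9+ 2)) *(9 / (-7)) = 475398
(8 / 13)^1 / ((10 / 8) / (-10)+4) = 64 / 403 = 0.16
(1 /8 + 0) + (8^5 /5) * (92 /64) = 9420.92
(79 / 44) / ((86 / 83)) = 6557 / 3784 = 1.73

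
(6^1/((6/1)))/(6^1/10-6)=-5/27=-0.19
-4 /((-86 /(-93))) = -4.33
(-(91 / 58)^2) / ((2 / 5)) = -41405 / 6728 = -6.15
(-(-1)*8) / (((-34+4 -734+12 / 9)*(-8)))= 3 / 2288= 0.00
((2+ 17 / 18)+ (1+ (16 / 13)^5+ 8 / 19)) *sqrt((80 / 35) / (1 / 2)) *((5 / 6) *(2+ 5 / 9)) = 104989645715 *sqrt(14) / 11999818467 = 32.74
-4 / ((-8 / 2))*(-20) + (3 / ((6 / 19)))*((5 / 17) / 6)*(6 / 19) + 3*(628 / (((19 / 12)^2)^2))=1240298541 / 4430914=279.92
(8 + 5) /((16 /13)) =169 /16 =10.56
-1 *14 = -14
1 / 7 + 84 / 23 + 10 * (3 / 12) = 6.30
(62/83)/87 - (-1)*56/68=102148/122757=0.83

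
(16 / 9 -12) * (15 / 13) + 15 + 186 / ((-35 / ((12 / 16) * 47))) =-502657 / 2730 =-184.12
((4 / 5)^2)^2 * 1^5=256 / 625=0.41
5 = 5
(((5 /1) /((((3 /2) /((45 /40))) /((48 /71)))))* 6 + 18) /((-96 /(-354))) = 69561 /568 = 122.47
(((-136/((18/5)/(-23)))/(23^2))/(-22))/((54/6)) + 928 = 927.99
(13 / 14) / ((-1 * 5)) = -13 / 70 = -0.19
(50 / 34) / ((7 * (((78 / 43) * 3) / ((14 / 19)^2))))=15050 / 718029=0.02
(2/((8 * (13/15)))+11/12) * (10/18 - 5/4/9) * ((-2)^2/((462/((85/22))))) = 19975/1189188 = 0.02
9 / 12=0.75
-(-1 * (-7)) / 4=-1.75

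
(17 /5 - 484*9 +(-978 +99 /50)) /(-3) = 266431 /150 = 1776.21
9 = 9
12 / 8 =3 / 2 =1.50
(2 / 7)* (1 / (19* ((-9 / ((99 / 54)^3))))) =-1331 / 129276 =-0.01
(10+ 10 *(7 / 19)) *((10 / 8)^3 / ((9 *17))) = 8125 / 46512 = 0.17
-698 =-698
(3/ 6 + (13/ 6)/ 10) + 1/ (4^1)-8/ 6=-11/ 30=-0.37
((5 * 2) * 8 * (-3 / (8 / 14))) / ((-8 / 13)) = 1365 / 2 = 682.50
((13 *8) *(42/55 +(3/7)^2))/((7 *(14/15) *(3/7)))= 132756/3773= 35.19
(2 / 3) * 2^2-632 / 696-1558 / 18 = -22132 / 261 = -84.80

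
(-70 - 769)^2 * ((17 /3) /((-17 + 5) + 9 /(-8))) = -95733256 /315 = -303915.10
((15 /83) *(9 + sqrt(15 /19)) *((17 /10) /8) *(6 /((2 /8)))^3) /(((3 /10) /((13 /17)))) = 112320 *sqrt(285) /1577 + 1010880 /83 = 13381.67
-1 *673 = -673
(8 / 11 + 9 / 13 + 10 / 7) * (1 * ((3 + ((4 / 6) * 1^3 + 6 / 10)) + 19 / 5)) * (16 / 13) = 501776 / 17745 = 28.28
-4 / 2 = -2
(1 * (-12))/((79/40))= -480/79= -6.08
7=7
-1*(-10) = 10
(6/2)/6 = 1/2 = 0.50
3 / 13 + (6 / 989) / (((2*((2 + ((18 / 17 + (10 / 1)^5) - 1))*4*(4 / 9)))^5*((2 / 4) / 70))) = 0.23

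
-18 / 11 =-1.64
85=85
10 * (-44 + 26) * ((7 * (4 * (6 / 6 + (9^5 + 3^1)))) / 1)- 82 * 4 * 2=-297627776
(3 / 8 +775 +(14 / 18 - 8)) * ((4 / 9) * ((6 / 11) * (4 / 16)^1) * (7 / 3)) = 387149 / 3564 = 108.63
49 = 49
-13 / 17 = -0.76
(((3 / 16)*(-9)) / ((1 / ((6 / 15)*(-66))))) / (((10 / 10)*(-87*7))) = -297 / 4060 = -0.07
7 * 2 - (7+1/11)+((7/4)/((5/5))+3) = 11.66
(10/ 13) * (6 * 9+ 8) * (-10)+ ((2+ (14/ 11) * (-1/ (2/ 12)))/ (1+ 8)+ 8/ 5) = -3062734/ 6435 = -475.95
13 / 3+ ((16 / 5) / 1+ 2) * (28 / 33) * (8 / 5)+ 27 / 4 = 19957 / 1100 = 18.14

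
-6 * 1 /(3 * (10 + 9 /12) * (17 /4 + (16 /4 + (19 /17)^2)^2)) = -2672672 /456875559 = -0.01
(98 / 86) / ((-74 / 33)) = -1617 / 3182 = -0.51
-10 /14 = -5 /7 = -0.71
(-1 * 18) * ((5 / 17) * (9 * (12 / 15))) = -648 / 17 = -38.12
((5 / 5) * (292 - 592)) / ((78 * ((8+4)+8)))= -5 / 26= -0.19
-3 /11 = -0.27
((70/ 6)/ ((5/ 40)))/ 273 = 40/ 117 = 0.34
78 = 78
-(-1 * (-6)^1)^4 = -1296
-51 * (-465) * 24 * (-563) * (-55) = 17624039400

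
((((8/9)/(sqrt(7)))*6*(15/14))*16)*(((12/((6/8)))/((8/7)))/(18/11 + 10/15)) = 10560*sqrt(7)/133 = 210.07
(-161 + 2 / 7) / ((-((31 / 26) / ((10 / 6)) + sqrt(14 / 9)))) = 81.89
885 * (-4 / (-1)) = 3540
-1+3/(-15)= -6/5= -1.20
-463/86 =-5.38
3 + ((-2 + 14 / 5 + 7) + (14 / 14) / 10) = 109 / 10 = 10.90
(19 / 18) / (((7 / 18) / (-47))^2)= 755478 / 49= 15417.92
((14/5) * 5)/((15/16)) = 224/15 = 14.93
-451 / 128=-3.52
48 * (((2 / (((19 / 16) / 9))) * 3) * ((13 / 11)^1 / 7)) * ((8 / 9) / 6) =79872 / 1463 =54.59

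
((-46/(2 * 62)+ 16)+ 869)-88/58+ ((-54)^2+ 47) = 6915309/1798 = 3846.11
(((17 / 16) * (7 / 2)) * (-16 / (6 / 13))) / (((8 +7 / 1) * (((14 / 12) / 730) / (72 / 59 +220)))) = -1189649.24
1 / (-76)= -1 / 76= -0.01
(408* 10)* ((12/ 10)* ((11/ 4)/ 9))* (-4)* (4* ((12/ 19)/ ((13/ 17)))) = -19769.00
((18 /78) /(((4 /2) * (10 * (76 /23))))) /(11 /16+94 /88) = 253 /127205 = 0.00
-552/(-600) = 23/25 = 0.92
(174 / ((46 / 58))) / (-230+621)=5046 / 8993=0.56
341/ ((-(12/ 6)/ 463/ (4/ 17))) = -315766/ 17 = -18574.47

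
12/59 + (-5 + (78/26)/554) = -156605/32686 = -4.79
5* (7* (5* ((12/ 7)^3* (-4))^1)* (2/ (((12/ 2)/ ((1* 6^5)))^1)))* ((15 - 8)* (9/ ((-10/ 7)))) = 403107840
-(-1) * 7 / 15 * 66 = 154 / 5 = 30.80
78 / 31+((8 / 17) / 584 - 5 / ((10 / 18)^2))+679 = 127977039 / 192355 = 665.32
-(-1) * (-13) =-13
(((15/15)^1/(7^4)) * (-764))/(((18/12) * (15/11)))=-16808/108045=-0.16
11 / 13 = 0.85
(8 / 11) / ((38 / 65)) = 260 / 209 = 1.24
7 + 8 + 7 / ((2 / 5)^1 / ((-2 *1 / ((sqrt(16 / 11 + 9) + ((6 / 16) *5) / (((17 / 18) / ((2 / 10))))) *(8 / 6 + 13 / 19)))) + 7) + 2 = 42434448 *sqrt(1265) / 7449863291 + 134559936919 / 7449863291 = 18.26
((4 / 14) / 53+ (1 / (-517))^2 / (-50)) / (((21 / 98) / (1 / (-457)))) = -26728529 / 485550515175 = -0.00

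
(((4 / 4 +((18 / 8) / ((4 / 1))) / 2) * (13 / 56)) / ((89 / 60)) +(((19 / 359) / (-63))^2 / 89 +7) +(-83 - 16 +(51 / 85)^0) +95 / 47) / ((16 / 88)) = -133732476820469615 / 273884736779136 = -488.28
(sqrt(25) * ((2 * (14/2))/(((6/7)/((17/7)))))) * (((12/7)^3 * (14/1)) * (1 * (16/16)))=97920/7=13988.57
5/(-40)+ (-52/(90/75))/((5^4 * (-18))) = -3271/27000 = -0.12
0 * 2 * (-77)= 0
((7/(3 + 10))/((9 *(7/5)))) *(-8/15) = -8/351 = -0.02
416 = 416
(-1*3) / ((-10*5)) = 3 / 50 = 0.06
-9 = -9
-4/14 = -2/7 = -0.29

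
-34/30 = -1.13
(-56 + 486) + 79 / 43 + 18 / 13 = 242171 / 559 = 433.22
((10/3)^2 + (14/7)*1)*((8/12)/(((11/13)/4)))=12272/297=41.32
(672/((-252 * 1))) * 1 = -8/3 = -2.67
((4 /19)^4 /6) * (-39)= -1664 /130321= -0.01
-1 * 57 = -57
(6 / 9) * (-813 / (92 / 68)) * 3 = -27642 / 23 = -1201.83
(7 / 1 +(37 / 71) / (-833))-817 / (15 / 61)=-2941300231 / 887145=-3315.47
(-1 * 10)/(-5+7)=-5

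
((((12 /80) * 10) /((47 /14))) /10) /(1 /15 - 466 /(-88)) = 1386 /166333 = 0.01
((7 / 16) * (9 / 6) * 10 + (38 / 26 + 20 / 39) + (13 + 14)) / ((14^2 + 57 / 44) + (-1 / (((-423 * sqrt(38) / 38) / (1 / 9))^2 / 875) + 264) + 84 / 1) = 1178421920775 / 18082223133364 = 0.07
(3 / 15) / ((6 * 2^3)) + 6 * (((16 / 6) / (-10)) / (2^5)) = -11 / 240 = -0.05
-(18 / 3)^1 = -6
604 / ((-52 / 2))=-302 / 13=-23.23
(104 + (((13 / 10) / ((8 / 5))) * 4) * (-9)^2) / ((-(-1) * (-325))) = -113 / 100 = -1.13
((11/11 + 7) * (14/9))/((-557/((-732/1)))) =27328/1671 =16.35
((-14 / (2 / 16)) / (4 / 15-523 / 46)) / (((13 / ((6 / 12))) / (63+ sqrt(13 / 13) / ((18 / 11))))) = 7373800 / 298779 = 24.68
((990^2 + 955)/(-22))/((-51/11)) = 981055/102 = 9618.19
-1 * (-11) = 11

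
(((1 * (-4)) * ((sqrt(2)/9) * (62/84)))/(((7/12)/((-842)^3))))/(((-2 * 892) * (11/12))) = -74021513312 * sqrt(2)/360591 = -290307.38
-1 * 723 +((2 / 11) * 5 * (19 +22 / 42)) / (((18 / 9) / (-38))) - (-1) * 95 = -222968 / 231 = -965.23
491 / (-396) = -491 / 396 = -1.24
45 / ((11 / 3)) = 135 / 11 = 12.27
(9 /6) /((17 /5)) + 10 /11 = 505 /374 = 1.35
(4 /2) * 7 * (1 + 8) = 126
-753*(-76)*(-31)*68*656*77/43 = -6093597151488/43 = -141711561662.51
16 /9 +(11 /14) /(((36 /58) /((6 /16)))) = 4541 /2016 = 2.25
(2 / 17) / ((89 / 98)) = 196 / 1513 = 0.13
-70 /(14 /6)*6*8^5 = -5898240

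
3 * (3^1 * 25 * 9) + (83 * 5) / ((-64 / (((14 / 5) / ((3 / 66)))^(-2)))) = 12294364025 / 6071296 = 2025.00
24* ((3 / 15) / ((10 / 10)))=24 / 5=4.80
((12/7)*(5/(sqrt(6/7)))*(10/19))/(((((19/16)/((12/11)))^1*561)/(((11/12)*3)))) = 1600*sqrt(42)/472549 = 0.02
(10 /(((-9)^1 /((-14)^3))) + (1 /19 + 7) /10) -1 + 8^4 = 6108628 /855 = 7144.59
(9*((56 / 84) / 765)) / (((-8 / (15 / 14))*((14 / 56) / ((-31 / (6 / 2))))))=31 / 714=0.04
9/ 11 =0.82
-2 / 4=-1 / 2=-0.50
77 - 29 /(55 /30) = 673 /11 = 61.18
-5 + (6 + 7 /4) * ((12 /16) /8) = -547 /128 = -4.27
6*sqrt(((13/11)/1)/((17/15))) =6*sqrt(36465)/187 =6.13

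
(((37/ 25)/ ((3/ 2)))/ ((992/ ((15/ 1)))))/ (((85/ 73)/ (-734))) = -991267/ 105400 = -9.40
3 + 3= 6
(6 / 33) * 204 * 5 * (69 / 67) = 140760 / 737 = 190.99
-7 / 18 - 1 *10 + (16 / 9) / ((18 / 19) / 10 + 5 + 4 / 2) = -61499 / 6066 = -10.14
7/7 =1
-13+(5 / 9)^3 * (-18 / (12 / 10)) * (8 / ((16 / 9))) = -1327 / 54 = -24.57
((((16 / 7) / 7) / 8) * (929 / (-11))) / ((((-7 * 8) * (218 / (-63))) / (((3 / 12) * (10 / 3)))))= -13935 / 940016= -0.01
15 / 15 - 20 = -19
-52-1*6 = -58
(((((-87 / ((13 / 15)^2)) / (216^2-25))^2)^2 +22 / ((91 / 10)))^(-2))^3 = 387313510350633314794138213776085518069196770746487457809463767193223853851993138070011577971768554614138115956666700329218045323146341684651137025562373113489807502635409 / 77330421514768220521325892393140718123672984956627083230323027324181795821600551474800320041116720276452512706311876946941630783048635734248535794703159403510708951030765625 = 0.01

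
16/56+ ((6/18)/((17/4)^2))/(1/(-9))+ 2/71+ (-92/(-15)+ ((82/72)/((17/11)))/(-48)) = 7775757361/1240989120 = 6.27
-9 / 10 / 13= -9 / 130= -0.07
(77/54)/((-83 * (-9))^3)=77/22508967042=0.00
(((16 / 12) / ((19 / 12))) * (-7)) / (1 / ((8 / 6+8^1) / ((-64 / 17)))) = 14.61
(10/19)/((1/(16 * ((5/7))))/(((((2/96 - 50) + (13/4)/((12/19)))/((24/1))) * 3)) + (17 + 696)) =6725/9110158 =0.00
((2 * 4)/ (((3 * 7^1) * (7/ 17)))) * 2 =272/ 147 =1.85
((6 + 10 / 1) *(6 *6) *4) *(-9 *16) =-331776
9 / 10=0.90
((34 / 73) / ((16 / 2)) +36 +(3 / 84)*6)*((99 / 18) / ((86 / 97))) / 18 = 79108447 / 6328224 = 12.50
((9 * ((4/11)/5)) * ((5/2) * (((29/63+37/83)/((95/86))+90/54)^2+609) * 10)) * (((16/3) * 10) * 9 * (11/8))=2428902458394784/365578563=6643995.86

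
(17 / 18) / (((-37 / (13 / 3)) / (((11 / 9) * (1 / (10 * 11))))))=-221 / 179820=-0.00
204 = 204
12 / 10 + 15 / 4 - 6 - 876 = -17541 / 20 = -877.05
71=71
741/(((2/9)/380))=1267110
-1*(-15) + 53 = 68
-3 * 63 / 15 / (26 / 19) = -1197 / 130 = -9.21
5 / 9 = 0.56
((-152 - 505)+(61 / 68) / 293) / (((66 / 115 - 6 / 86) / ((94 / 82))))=-3042313976905 / 2036491812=-1493.90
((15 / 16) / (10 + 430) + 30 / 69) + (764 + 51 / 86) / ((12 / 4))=1066530181 / 4177536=255.30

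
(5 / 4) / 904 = 5 / 3616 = 0.00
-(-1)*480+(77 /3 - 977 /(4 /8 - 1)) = 7379 /3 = 2459.67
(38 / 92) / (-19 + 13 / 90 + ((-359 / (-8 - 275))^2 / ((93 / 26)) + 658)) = 2122758945 / 3287074282151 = 0.00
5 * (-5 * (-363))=9075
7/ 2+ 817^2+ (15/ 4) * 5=667511.25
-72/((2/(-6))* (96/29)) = 261/4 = 65.25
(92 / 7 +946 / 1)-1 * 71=6217 / 7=888.14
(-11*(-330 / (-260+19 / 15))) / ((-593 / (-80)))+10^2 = 225787300 / 2301433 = 98.11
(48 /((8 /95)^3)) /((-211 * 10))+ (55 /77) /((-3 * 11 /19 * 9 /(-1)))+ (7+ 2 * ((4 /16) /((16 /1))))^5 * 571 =9812894.35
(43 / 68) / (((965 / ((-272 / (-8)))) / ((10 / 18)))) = 43 / 3474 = 0.01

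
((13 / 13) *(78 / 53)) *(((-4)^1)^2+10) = 2028 / 53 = 38.26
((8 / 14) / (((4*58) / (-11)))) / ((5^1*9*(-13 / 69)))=253 / 79170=0.00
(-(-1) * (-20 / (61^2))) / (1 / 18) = -0.10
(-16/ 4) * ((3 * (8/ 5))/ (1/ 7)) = -672/ 5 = -134.40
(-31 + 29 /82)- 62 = -92.65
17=17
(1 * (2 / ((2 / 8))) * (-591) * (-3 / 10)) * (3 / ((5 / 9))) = 191484 / 25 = 7659.36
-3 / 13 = -0.23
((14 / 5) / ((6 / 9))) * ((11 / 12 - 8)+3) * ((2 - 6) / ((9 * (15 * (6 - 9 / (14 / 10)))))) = -1.19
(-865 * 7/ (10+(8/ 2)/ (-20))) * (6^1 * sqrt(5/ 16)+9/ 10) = -12975 * sqrt(5)/ 14 - 7785/ 14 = -2628.43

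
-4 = -4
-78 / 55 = -1.42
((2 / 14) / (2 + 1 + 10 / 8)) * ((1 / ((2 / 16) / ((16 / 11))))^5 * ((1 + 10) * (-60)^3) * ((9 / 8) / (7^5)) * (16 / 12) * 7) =-44530220924928000 / 4183211879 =-10644983.38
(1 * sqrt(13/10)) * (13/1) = 13 * sqrt(130)/10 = 14.82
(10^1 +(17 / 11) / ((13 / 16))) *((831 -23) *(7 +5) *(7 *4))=462072576 / 143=3231276.76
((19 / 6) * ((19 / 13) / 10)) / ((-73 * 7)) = -361 / 398580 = -0.00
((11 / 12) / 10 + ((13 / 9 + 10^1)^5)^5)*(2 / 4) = 8375111718616859052594375366239798394602925257968633 / 57431839015348207101619920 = 145826981378372305671685800.00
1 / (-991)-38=-37659 / 991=-38.00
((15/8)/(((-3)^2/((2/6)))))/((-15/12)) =-1/18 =-0.06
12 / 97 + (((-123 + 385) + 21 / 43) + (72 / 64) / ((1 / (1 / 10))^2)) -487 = -748700061 / 3336800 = -224.38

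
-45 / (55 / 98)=-882 / 11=-80.18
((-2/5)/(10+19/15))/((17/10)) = -60/2873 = -0.02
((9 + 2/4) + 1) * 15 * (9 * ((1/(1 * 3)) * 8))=3780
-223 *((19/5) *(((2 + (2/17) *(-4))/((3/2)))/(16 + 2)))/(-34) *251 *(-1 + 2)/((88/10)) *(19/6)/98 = 262681289/201879216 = 1.30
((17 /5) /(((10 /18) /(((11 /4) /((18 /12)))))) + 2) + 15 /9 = 2233 /150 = 14.89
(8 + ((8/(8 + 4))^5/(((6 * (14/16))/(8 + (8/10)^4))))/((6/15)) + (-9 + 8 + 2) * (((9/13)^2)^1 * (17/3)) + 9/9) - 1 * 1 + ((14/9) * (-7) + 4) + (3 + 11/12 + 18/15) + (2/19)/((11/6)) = 95413881859/10013503500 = 9.53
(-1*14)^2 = 196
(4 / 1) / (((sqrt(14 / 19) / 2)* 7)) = 4* sqrt(266) / 49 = 1.33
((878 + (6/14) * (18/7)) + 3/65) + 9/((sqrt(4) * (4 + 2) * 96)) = 879.16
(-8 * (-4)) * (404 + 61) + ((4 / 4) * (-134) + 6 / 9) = 44240 / 3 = 14746.67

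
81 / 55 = 1.47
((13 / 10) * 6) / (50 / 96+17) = 0.45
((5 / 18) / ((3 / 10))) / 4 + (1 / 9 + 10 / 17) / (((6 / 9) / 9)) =17759 / 1836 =9.67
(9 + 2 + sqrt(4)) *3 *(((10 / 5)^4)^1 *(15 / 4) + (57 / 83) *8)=212004 / 83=2554.27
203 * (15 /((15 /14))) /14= 203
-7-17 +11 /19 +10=-255 /19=-13.42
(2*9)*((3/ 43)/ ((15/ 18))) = 324/ 215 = 1.51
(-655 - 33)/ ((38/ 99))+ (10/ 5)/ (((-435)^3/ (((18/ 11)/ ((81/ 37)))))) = -277521479831812/ 154830517875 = -1792.42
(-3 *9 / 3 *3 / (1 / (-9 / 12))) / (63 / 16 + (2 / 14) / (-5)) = 11340 / 2189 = 5.18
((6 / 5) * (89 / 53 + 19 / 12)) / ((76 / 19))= 415 / 424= 0.98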